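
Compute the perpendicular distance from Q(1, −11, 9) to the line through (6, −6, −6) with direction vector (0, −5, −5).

15

Direction vector d = (0, −5, −5).
AP = (−5, −5, 15); AP·d = -50, |AP|² = 275, |d|² = 50.
distance² = |AP|² − (AP·d)²/|d|² = 275 − 2500/50 = 225, so the distance is 15.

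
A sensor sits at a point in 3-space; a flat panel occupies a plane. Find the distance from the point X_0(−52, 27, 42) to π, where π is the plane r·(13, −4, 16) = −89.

23/21

Normal vector n = (13, −4, 16), and n·(−52, 27, 42) − (−89) = −23.
|n| = √(169 + 16 + 256) = 21, so the distance is |-23|/21 = 23/21.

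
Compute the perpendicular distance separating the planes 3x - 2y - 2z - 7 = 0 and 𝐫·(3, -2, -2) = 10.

With common normal n = (3, -2, -2) (|n| = √17), the distance is |7 − 10|/|n| = 3/√17 = 3√17/17.

3√17/17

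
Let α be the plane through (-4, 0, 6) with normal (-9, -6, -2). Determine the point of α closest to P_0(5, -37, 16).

(14, -31, 18)

The perpendicular from P_0 has direction n = (-9, -6, -2): r = (5, -37, 16) + μ(-9, -6, -2).
Substitute into the plane: n·(P_0 + μn) = 24 gives 145 + 121μ = 24, so μ = -1.
Foot = (5, -37, 16) + (-1)·(-9, -6, -2) = (14, -31, 18).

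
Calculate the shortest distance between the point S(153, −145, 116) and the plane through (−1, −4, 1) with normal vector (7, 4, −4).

6

The plane has equation n·(r − (−1, −4, 1)) = 0, i.e. n·r = -27.
d = |7·153 + 4·(-145) + (-4)·116 − (-27)| / √(49 + 16 + 16) = |54| / 9 = 6.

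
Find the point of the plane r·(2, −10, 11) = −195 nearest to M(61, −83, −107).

(919/15, -253/3, -1583/15)

The perpendicular from M has direction n = (2, −10, 11): r = (61, −83, −107) + λ(2, −10, 11).
Substitute into the plane: n·(M + λn) = -195 gives -225 + 225λ = -195, so λ = 2/15.
Foot = (61, −83, −107) + (2/15)·(2, −10, 11) = (919/15, −253/3, −1583/15).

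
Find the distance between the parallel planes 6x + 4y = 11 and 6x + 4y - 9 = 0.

Both planes have normal n = (6, 4, 0), |n| = 2√13. Any point on the first plane is at distance |9 − 11|/|n| = 2/(2√13) = √13/13 from the second.

√13/13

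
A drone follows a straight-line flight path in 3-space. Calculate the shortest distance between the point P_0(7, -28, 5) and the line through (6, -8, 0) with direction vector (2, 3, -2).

√154

Direction vector d = (2, 3, -2).
AP = (1, -20, 5), and AP × d = (25, 12, 43).
|AP × d|² = 2618 and |d|² = 17, so the distance is √(2618/17) = √154.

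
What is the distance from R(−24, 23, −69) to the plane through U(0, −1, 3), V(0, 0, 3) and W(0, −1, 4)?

24

UV = (0, 1, 0) and UW = (0, 0, 1), so a normal is n = UV × UW = (1, 0, 0).
Then n·(−24, 23, −69) − 0 = −24.
|n| = √(1 + 0 + 0) = 1, so the distance is |-24|/1 = 24.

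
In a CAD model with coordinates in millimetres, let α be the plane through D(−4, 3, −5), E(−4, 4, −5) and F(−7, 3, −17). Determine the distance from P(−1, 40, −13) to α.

DE = (0, 1, 0) and DF = (−3, 0, −12), so a normal is n = DE × DF = (−12, 0, 3).
n = (−12, 0, 3); n·P − 33 = -60; |n| = 3√17; distance = 60/(3√17) = 20/√17.

20/√17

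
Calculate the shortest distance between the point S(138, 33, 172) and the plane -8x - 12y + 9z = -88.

n = (-8, -12, 9); n·P − (-88) = 136; |n| = 17; distance = 136/17 = 8.

8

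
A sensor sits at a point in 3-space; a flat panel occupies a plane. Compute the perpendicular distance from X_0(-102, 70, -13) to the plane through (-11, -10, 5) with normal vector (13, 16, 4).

25/21

The plane has equation n·(r − (-11, -10, 5)) = 0, i.e. n·r = -283.
d = |13·(-102) + 16·70 + 4·(-13) − (-283)| / √(169 + 256 + 16) = |25| / 21 = 25/21.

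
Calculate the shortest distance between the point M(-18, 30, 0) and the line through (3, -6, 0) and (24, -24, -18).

A direction vector is d = (21, -18, -18).
AP = (-21, 36, 0); AP·d = -1089, |AP|² = 1737, |d|² = 1089.
distance² = |AP|² − (AP·d)²/|d|² = 1737 − 1185921/1089 = 648, so the distance is 18√2.

18√2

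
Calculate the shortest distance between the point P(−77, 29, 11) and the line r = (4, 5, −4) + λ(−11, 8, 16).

Direction vector d = (−11, 8, 16).
AP = (−81, 24, 15); AP·d = 1323, |AP|² = 7362, |d|² = 441.
distance² = |AP|² − (AP·d)²/|d|² = 7362 − 1750329/441 = 3393, so the distance is 3√377.

3√377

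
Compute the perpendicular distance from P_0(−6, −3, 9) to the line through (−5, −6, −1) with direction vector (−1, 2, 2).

√29

Direction vector d = (−1, 2, 2).
AP = (−1, 3, 10), and AP × d = (−14, −8, 1).
|AP × d|² = 261 and |d|² = 9, so the distance is √(261/9) = √29.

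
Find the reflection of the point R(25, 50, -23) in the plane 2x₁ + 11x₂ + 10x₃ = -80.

(17, 6, -63)

With n = (2, 11, 10), the signed offset is (n·R − (-80))/|n|² = 450/225 = 2.
R' = R − 2t·n = (25, 50, -23) − 4·(2, 11, 10) = (17, 6, -63).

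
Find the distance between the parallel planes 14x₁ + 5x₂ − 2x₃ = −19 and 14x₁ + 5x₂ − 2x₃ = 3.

22/15

With common normal n = (14, 5, −2) (|n| = 15), the distance is |(-19) − 3|/|n| = 22/15.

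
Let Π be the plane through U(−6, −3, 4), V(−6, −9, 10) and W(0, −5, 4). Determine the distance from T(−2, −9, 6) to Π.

UV = (0, −6, 6) and UW = (6, −2, 0), so a normal is n = UV × UW = (12, 36, 36).
Then n·(−2, −9, 6) − (−36) = −96.
|n| = √(144 + 1296 + 1296) = 12√19, so the distance is |-96|/(12√19) = 8√19/19.

8√19/19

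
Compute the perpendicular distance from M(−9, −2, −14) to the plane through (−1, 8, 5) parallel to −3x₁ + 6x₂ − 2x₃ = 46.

Parallel planes share the normal n = (−3, 6, −2); since (−1, 8, 5) lies on the plane, its equation is −3x₁ + 6x₂ − 2x₃ = 41.
Then n·(−9, −2, −14) − 41 = 2.
|n| = √(9 + 36 + 4) = 7, so the distance is |2|/7 = 2/7.

2/7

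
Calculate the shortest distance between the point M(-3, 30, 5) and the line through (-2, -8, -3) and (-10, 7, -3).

√353

A direction vector is d = (-8, 15, 0).
AP = (-1, 38, 8), and AP × d = (-120, -64, 289).
|AP × d|² = 102017 and |d|² = 289, so the distance is √(102017/289) = √353.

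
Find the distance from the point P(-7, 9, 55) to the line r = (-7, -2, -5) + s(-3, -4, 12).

Direction vector d = (-3, -4, 12).
AP = (0, 11, 60), and AP × d = (372, -180, 33).
|AP × d|² = 171873 and |d|² = 169, so the distance is √(171873/169) = √1017 = 3√113.

3√113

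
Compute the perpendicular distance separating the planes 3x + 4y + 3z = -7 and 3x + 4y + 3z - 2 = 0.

9√34/34

With common normal n = (3, 4, 3) (|n| = √34), the distance is |(-7) − 2|/|n| = 9/√34.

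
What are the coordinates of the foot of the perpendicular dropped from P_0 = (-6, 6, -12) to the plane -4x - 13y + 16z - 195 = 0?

n = (-4, -13, 16), |n|² = 441, and n·P_0 − 195 = -441.
t = -441/441 = -1, so the foot is P_0 − t·n = (-6, 6, -12) − (-1)·(-4, -13, 16) = (-10, -7, 4).

(-10, -7, 4)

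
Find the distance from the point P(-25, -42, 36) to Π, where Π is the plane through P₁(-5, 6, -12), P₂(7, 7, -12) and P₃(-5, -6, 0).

P₁P₂ = (12, 1, 0) and P₁P₃ = (0, -12, 12), so a normal is n = P₁P₂ × P₁P₃ = (12, -144, -144).
n = (12, -144, -144); n·P − 804 = -240; |n| = 204; distance = 240/204 = 20/17.

20/17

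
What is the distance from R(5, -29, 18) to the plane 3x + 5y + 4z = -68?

√2

Normal vector n = (3, 5, 4), and n·(5, -29, 18) - (-68) = 10.
|n| = √(9 + 25 + 16) = 5√2, so the distance is |10|/(5√2) = √2.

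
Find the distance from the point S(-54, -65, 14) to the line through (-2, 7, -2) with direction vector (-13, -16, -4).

8√17

Direction vector d = (-13, -16, -4).
AP = (-52, -72, 16); AP·d = 1764, |AP|² = 8144, |d|² = 441.
distance² = |AP|² − (AP·d)²/|d|² = 8144 − 3111696/441 = 1088, so the distance is 8√17.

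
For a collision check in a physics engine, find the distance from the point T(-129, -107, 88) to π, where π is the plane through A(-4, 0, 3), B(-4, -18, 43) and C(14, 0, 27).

5

AB = (0, -18, 40) and AC = (18, 0, 24), so a normal is n = AB × AC = (-432, 720, 324).
n = (-432, 720, 324); n·P − 2700 = 4500; |n| = 900; distance = 4500/900 = 5.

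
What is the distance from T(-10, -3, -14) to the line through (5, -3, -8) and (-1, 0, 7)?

A direction vector is d = (-6, 3, 15).
AP = (-15, 0, -6), and AP × d = (18, 261, -45).
|AP × d|² = 70470 and |d|² = 270, so the distance is √(70470/270) = √261 = 3√29.

3√29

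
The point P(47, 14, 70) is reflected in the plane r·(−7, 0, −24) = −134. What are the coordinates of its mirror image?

(5, 14, -74)

With n = (−7, 0, −24), the signed offset is (n·P − (-134))/|n|² = -1875/625 = -3.
P' = P − 2t·n = (47, 14, 70) − (-6)·(−7, 0, −24) = (5, 14, −74).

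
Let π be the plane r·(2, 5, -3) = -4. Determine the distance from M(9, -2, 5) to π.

d = |2·9 + 5·(-2) + (-3)·5 − (-4)| / √(4 + 25 + 9) = |-3| / √38 = 3/√38.

3/√38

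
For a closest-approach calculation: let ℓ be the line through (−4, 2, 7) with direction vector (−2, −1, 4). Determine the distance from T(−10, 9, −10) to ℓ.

√185

Direction vector d = (−2, −1, 4).
AP = (−6, 7, −17), and AP × d = (11, 58, 20).
|AP × d|² = 3885 and |d|² = 21, so the distance is √(3885/21) = √185.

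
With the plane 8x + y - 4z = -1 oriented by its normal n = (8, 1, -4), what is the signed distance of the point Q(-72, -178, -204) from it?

7

n·Q − (-1) = 63.
|n| = 9, so the signed distance is 63/9 = 7.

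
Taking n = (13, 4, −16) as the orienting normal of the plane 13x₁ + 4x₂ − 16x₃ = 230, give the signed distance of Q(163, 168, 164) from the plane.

n·Q − 230 = -63.
|n| = 21, so the signed distance is -63/21 = -3.

-3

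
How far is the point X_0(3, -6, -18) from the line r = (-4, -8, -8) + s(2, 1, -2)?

Direction vector d = (2, 1, -2).
AP = (7, 2, -10); AP·d = 36, |AP|² = 153, |d|² = 9.
distance² = |AP|² − (AP·d)²/|d|² = 153 − 1296/9 = 9, so the distance is 3.

3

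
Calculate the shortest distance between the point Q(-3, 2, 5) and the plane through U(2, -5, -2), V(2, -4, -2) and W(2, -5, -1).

UV = (0, 1, 0) and UW = (0, 0, 1), so a normal is n = UV × UW = (1, 0, 0).
n = (1, 0, 0); n·P − 2 = -5; |n| = 1; distance = 5/1 = 5.

5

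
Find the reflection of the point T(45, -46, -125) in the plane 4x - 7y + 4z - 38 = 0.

(437/9, -470/9, -1093/9)

n = (4, -7, 4), |n|² = 81, n·T − 38 = -36, so t = -36/81 = -4/9.
Foot F = T − (-4/9)·n = (421/9, -442/9, -1109/9); the reflection is 2F − T = (437/9, -470/9, -1093/9).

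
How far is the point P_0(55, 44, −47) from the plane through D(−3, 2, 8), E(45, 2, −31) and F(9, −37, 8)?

DE = (48, 0, −39) and DF = (12, −39, 0), so a normal is n = DE × DF = (−1521, −468, −1872).
Then n·(55, 44, −47) − (−11349) = −4914.
|n| = √(2313441 + 219024 + 3504384) = 2457, so the distance is |-4914|/2457 = 2.

2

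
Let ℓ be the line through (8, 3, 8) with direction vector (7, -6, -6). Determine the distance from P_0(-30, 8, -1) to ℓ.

Direction vector d = (7, -6, -6).
AP = (-38, 5, -9); AP·d = -242, |AP|² = 1550, |d|² = 121.
distance² = |AP|² − (AP·d)²/|d|² = 1550 − 58564/121 = 1066, so the distance is √1066.

√1066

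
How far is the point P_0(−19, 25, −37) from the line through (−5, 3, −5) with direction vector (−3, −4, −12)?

2√257

Direction vector d = (−3, −4, −12).
AP = (−14, 22, −32), and AP × d = (−392, −72, 122).
|AP × d|² = 173732 and |d|² = 169, so the distance is √(173732/169) = √1028 = 2√257.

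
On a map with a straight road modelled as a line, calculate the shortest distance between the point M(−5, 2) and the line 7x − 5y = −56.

d = |7·(-5) + (-5)·2 − (-56)| / √(49 + 25) = |11|/√74 = 11√74/74.

11√74/74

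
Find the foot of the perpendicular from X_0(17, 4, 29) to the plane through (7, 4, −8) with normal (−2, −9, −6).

(13, -14, 17)

The perpendicular from X_0 has direction n = (−2, −9, −6): r = (17, 4, 29) + μ(−2, −9, −6).
Substitute into the plane: n·(X_0 + μn) = -2 gives -244 + 121μ = -2, so μ = 2.
Foot = (17, 4, 29) + 2·(−2, −9, −6) = (13, −14, 17).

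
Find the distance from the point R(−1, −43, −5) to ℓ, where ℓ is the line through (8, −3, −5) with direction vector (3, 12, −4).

4√10

Direction vector d = (3, 12, −4).
AP = (−9, −40, 0); AP·d = -507, |AP|² = 1681, |d|² = 169.
distance² = |AP|² − (AP·d)²/|d|² = 1681 − 257049/169 = 160, so the distance is 4√10.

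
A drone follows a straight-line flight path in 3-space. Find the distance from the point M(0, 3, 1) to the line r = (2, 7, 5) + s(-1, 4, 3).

√10

Direction vector d = (-1, 4, 3).
AP = (-2, -4, -4), and AP × d = (4, 10, -12).
|AP × d|² = 260 and |d|² = 26, so the distance is √(260/26) = √10.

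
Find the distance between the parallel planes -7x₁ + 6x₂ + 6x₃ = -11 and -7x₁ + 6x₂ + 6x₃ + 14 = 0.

Both planes have normal n = (-7, 6, 6), |n| = 11. Any point on the first plane is at distance |(-14) − (-11)|/|n| = 3/11 from the second.

3/11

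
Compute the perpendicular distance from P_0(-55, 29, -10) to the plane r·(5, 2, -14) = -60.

Normal vector n = (5, 2, -14), and n·(-55, 29, -10) - (-60) = -17.
|n| = √(25 + 4 + 196) = 15, so the distance is |-17|/15 = 17/15.

17/15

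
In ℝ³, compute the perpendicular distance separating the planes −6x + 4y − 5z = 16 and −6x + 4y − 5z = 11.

5√77/77

Both planes have normal n = (−6, 4, −5), |n| = √77. Any point on the first plane is at distance |11 − 16|/|n| = 5/√77 from the second.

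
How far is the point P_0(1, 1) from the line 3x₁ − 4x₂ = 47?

48/5

d = |3·1 + (-4)·1 − 47| / √(9 + 16) = |-48|/5 = 48/5.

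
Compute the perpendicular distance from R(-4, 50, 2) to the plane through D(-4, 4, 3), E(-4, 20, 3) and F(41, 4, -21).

DE = (0, 16, 0) and DF = (45, 0, -24), so a normal is n = DE × DF = (-384, 0, -720).
n = (-384, 0, -720); n·P − (-624) = 720; |n| = 816; distance = 720/816 = 15/17.

15/17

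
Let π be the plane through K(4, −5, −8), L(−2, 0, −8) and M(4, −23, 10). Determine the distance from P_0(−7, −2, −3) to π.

KL = (−6, 5, 0) and KM = (0, −18, 18), so a normal is n = KL × KM = (90, 108, 108).
n = (90, 108, 108); n·P − (-1044) = -126; |n| = 18√97; distance = 126/(18√97) = 7√97/97.

7/√97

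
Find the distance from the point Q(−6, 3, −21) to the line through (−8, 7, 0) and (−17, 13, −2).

√461

A direction vector is d = (−9, 6, −2).
AP = (2, −4, −21); AP·d = 0, |AP|² = 461, |d|² = 121.
distance² = |AP|² − (AP·d)²/|d|² = 461 − 0/121 = 461, so the distance is √461.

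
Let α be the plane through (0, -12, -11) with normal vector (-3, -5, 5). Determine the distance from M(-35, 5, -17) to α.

10√59/59

The plane has equation n·(r − (0, -12, -11)) = 0, i.e. n·r = 5.
Then n·(-35, 5, -17) - 5 = -10.
|n| = √(9 + 25 + 25) = √59, so the distance is |-10|/√59 = 10√59/59.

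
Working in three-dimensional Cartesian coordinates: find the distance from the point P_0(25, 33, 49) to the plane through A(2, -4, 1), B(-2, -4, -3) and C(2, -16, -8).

AB = (-4, 0, -4) and AC = (0, -12, -9), so a normal is n = AB × AC = (-48, -36, 48).
Then n·(25, 33, 49) - 96 = -132.
|n| = √(2304 + 1296 + 2304) = 12√41, so the distance is |-132|/(12√41) = 11/√41.

11/√41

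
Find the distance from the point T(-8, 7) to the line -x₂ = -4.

3

d = |0·(-8) + (-1)·7 − (-4)| / √(0 + 1) = |-3|/1 = 3.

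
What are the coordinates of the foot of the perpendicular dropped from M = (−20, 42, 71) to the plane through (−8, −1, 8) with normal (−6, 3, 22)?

(-2, 33, 5)

The perpendicular from M has direction n = (−6, 3, 22): r = (−20, 42, 71) + λ(−6, 3, 22).
Substitute into the plane: n·(M + λn) = 221 gives 1808 + 529λ = 221, so λ = -3.
Foot = (−20, 42, 71) + (-3)·(−6, 3, 22) = (−2, 33, 5).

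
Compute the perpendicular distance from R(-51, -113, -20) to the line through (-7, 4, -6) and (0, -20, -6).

A direction vector is d = (7, -24, 0).
AP = (-44, -117, -14), and AP × d = (-336, -98, 1875).
|AP × d|² = 3638125 and |d|² = 625, so the distance is √(3638125/625) = √5821.

√5821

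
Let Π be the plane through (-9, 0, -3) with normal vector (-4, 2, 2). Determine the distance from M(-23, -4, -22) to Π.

The plane has equation n·(r − (-9, 0, -3)) = 0, i.e. n·r = 30.
d = |(-4)·(-23) + 2·(-4) + 2·(-22) − 30| / √(16 + 4 + 4) = |10| / (2√6) = 5/√6.

5/√6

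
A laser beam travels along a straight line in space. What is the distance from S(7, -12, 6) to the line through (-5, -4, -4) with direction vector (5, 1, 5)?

Direction vector d = (5, 1, 5).
AP = (12, -8, 10); AP·d = 102, |AP|² = 308, |d|² = 51.
distance² = |AP|² − (AP·d)²/|d|² = 308 − 10404/51 = 104, so the distance is 2√26.

2√26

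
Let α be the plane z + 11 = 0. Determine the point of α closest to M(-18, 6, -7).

n = (0, 0, 1), |n|² = 1, and n·M − (-11) = 4.
t = 4/1 = 4, so the foot is M − t·n = (-18, 6, -7) − 4·(0, 0, 1) = (-18, 6, -11).

(-18, 6, -11)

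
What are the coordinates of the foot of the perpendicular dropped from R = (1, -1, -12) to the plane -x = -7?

(7, -1, -12)

n = (-1, 0, 0), |n|² = 1, and n·R − (-7) = 6.
t = 6/1 = 6, so the foot is R − t·n = (1, -1, -12) − 6·(-1, 0, 0) = (7, -1, -12).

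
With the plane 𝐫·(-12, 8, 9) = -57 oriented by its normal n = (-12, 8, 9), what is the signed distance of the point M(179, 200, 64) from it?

5

n·M − (-57) = 85.
|n| = 17, so the signed distance is 85/17 = 5.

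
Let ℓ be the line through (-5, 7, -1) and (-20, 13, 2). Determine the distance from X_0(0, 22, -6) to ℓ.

A direction vector is d = (-15, 6, 3).
AP = (5, 15, -5), and AP × d = (75, 60, 255).
|AP × d|² = 74250 and |d|² = 270, so the distance is √(74250/270) = √275 = 5√11.

5√11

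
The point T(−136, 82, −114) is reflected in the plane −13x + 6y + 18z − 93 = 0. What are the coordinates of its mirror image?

n = (−13, 6, 18), |n|² = 529, n·T − 93 = 115, so t = 115/529 = 5/23.
Foot F = T − (5/23)·n = (−3063/23, 1856/23, −2712/23); the reflection is 2F − T = (−2998/23, 1826/23, −2802/23).

(-2998/23, 1826/23, -2802/23)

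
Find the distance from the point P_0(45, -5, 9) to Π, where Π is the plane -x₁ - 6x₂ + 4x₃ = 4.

Normal vector n = (-1, -6, 4), and n·(45, -5, 9) - 4 = 17.
|n| = √(1 + 36 + 16) = √53, so the distance is |17|/√53 = 17/√53.

17√53/53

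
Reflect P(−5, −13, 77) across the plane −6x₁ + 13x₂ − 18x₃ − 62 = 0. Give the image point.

n = (−6, 13, −18), |n|² = 529, n·P − 62 = -1587, so t = -1587/529 = -3.
Foot F = P − (-3)·n = (−23, 26, 23); the reflection is 2F − P = (−41, 65, −31).

(-41, 65, -31)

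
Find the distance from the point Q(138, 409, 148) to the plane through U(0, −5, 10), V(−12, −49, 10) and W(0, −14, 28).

6

UV = (−12, −44, 0) and UW = (0, −9, 18), so a normal is n = UV × UW = (−792, 216, 108).
Then n·(138, 409, 148) − 0 = −4968.
|n| = √(627264 + 46656 + 11664) = 828, so the distance is |-4968|/828 = 6.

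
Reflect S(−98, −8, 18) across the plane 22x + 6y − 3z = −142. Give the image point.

n = (22, 6, −3), |n|² = 529, n·S − (-142) = -2116, so t = -2116/529 = -4.
Foot F = S − (-4)·n = (−10, 16, 6); the reflection is 2F − S = (78, 40, −6).

(78, 40, -6)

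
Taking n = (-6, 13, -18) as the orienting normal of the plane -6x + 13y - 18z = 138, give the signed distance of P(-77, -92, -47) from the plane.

-26/23

n·P − 138 = -26.
|n| = 23, so the signed distance is -26/23.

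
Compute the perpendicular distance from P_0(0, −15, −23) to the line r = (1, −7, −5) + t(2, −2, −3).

Direction vector d = (2, −2, −3).
AP = (−1, −8, −18), and AP × d = (−12, −39, 18).
|AP × d|² = 1989 and |d|² = 17, so the distance is √(1989/17) = √117 = 3√13.

3√13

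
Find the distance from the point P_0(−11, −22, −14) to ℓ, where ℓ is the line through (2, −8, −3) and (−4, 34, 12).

A direction vector is d = (−6, 42, 15).
AP = (−13, −14, −11), and AP × d = (252, 261, −630).
|AP × d|² = 528525 and |d|² = 2025, so the distance is √(528525/2025) = √261 = 3√29.

3√29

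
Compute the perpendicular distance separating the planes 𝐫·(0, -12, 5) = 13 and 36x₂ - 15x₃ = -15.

8/13

Divide the second equation by -3 to match normals: -12x₂ + 5x₃ = 5.
Both planes have normal n = (0, -12, 5), |n| = 13. Any point on the first plane is at distance |5 − 13|/|n| = 8/13 from the second.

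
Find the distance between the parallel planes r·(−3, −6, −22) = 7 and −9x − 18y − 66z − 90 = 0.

1

Divide the second equation by 3 to match normals: −3x − 6y − 22z = 30.
Both planes have normal n = (−3, −6, −22), |n| = 23. Any point on the first plane is at distance |30 − 7|/|n| = 23/23 = 1 from the second.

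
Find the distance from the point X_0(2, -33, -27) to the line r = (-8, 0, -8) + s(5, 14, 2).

5√26

Direction vector d = (5, 14, 2).
AP = (10, -33, -19); AP·d = -450, |AP|² = 1550, |d|² = 225.
distance² = |AP|² − (AP·d)²/|d|² = 1550 − 202500/225 = 650, so the distance is 5√26.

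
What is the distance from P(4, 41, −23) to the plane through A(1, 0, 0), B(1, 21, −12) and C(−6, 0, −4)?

AB = (0, 21, −12) and AC = (−7, 0, −4), so a normal is n = AB × AC = (−84, 84, 147).
n = (−84, 84, 147); n·P − (-84) = -189; |n| = 189; distance = 189/189 = 1.

1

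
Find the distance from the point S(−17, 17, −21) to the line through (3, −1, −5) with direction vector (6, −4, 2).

Direction vector d = (6, −4, 2).
AP = (−20, 18, −16); AP·d = -224, |AP|² = 980, |d|² = 56.
distance² = |AP|² − (AP·d)²/|d|² = 980 − 50176/56 = 84, so the distance is 2√21.

2√21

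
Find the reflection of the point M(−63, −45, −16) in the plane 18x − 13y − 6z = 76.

(-27, -71, -28)

n = (18, −13, −6), |n|² = 529, n·M − 76 = -529, so t = -529/529 = -1.
Foot F = M − (-1)·n = (−45, −58, −22); the reflection is 2F − M = (−27, −71, −28).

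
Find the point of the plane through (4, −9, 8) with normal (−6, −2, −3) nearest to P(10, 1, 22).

n = (−6, −2, −3), |n|² = 49, and n·P − (-30) = -98.
t = -98/49 = -2, so the foot is P − t·n = (10, 1, 22) − (-2)·(−6, −2, −3) = (−2, −3, 16).

(-2, -3, 16)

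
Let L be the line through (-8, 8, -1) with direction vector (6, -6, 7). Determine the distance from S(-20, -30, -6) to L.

Direction vector d = (6, -6, 7).
AP = (-12, -38, -5); AP·d = 121, |AP|² = 1613, |d|² = 121.
distance² = |AP|² − (AP·d)²/|d|² = 1613 − 14641/121 = 1492, so the distance is 2√373.

2√373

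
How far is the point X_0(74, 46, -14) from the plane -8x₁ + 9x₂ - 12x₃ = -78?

4

Normal vector n = (-8, 9, -12), and n·(74, 46, -14) - (-78) = 68.
|n| = √(64 + 81 + 144) = 17, so the distance is |68|/17 = 4.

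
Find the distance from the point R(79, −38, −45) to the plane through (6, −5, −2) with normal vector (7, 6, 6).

The plane has equation n·(r − (6, −5, −2)) = 0, i.e. n·r = 0.
n = (7, 6, 6); n·P − 0 = 55; |n| = 11; distance = 55/11 = 5.

5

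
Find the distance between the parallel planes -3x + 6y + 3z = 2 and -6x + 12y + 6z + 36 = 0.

Divide the second equation by 2 to match normals: -3x + 6y + 3z = -18.
Both planes have normal n = (-3, 6, 3), |n| = 3√6. Any point on the first plane is at distance |(-18) − 2|/|n| = 20/(3√6) = 10√6/9 from the second.

20/(3√6)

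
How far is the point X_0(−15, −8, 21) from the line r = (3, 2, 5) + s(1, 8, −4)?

2√89

Direction vector d = (1, 8, −4).
AP = (−18, −10, 16); AP·d = -162, |AP|² = 680, |d|² = 81.
distance² = |AP|² − (AP·d)²/|d|² = 680 − 26244/81 = 356, so the distance is 2√89.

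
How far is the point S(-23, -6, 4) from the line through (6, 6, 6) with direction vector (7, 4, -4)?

Direction vector d = (7, 4, -4).
AP = (-29, -12, -2), and AP × d = (56, -130, -32).
|AP × d|² = 21060 and |d|² = 81, so the distance is √(21060/81) = √260 = 2√65.

2√65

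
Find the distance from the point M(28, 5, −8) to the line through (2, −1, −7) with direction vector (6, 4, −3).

2√41

Direction vector d = (6, 4, −3).
AP = (26, 6, −1); AP·d = 183, |AP|² = 713, |d|² = 61.
distance² = |AP|² − (AP·d)²/|d|² = 713 − 33489/61 = 164, so the distance is 2√41.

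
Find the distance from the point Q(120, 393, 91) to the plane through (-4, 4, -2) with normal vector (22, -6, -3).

5

The plane has equation n·(r − (-4, 4, -2)) = 0, i.e. n·r = -106.
Then n·(120, 393, 91) - (-106) = 115.
|n| = √(484 + 36 + 9) = 23, so the distance is |115|/23 = 5.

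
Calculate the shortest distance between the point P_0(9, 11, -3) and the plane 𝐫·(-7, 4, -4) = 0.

Normal vector n = (-7, 4, -4), and n·(9, 11, -3) - 0 = -7.
|n| = √(49 + 16 + 16) = 9, so the distance is |-7|/9 = 7/9.

7/9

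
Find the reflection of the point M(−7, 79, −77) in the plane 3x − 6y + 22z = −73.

(17, 31, 99)

n = (3, −6, 22), |n|² = 529, n·M − (-73) = -2116, so t = -2116/529 = -4.
Foot F = M − (-4)·n = (5, 55, 11); the reflection is 2F − M = (17, 31, 99).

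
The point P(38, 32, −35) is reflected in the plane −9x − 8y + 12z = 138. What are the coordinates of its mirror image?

(-34, -32, 61)

With n = (−9, −8, 12), the signed offset is (n·P − 138)/|n|² = -1156/289 = -4.
P' = P − 2t·n = (38, 32, −35) − (-8)·(−9, −8, 12) = (−34, −32, 61).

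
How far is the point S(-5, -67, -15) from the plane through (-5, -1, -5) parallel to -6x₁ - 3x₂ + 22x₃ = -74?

22/23

Parallel planes share the normal n = (-6, -3, 22); since (-5, -1, -5) lies on the plane, its equation is -6x₁ - 3x₂ + 22x₃ = -77.
n = (-6, -3, 22); n·P − (-77) = -22; |n| = 23; distance = 22/23.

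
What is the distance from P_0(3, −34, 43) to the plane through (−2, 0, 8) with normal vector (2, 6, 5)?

19√65/65

The plane has equation n·(r − (−2, 0, 8)) = 0, i.e. n·r = 36.
n = (2, 6, 5); n·P − 36 = -19; |n| = √65; distance = 19/√65.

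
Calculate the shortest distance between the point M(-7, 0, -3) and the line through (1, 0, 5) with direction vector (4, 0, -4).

8√2

Direction vector d = (4, 0, -4).
AP = (-8, 0, -8); AP·d = 0, |AP|² = 128, |d|² = 32.
distance² = |AP|² − (AP·d)²/|d|² = 128 − 0/32 = 128, so the distance is 8√2.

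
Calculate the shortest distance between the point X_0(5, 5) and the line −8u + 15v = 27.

d = |(-8)·5 + 15·5 − 27| / √(64 + 225) = |8|/17 = 8/17.

8/17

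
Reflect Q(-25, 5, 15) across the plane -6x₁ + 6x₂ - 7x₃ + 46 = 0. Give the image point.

n = (-6, 6, -7), |n|² = 121, n·Q − (-46) = 121, so t = 121/121 = 1.
Foot F = Q − 1·n = (-19, -1, 22); the reflection is 2F − Q = (-13, -7, 29).

(-13, -7, 29)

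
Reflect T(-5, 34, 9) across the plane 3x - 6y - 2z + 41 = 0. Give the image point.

With n = (3, -6, -2), the signed offset is (n·T − (-41))/|n|² = -196/49 = -4.
T' = T − 2t·n = (-5, 34, 9) − (-8)·(3, -6, -2) = (19, -14, -7).

(19, -14, -7)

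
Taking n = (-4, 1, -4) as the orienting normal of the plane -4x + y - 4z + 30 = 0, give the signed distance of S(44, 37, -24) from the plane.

-13/√33

n·S − (-30) = -13.
|n| = √33, so the signed distance is -13/√33.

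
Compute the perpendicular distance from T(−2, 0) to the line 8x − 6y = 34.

The normal to the line is n = (8, −6) with |n| = 10.
|n·T − 34| = |-16 − 34| = 50, so the distance is 50/10 = 5.

5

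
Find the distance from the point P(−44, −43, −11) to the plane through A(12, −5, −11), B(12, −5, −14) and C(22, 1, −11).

22/√34

AB = (0, 0, −3) and AC = (10, 6, 0), so a normal is n = AB × AC = (18, −30, 0).
Then n·(−44, −43, −11) − 366 = 132.
|n| = √(324 + 900 + 0) = 6√34, so the distance is |132|/(6√34) = 22/√34.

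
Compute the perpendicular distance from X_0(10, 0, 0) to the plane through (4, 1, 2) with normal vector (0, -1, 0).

1

The plane has equation n·(r − (4, 1, 2)) = 0, i.e. n·r = -1.
Then n·(10, 0, 0) - (-1) = 1.
|n| = √(0 + 1 + 0) = 1, so the distance is |1|/1 = 1.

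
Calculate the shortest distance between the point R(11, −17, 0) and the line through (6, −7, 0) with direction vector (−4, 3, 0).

5

Direction vector d = (−4, 3, 0).
AP = (5, −10, 0); AP·d = -50, |AP|² = 125, |d|² = 25.
distance² = |AP|² − (AP·d)²/|d|² = 125 − 2500/25 = 25, so the distance is 5.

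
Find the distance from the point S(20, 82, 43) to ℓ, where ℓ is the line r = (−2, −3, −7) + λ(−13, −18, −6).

√1745

Direction vector d = (−13, −18, −6).
AP = (22, 85, 50); AP·d = -2116, |AP|² = 10209, |d|² = 529.
distance² = |AP|² − (AP·d)²/|d|² = 10209 − 4477456/529 = 1745, so the distance is √1745.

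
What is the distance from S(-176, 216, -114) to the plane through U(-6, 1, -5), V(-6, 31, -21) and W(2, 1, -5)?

UV = (0, 30, -16) and UW = (8, 0, 0), so a normal is n = UV × UW = (0, -128, -240).
Then n·(-176, 216, -114) - 1072 = -1360.
|n| = √(0 + 16384 + 57600) = 272, so the distance is |-1360|/272 = 5.

5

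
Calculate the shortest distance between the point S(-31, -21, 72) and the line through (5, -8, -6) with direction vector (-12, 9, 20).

2√481

Direction vector d = (-12, 9, 20).
AP = (-36, -13, 78); AP·d = 1875, |AP|² = 7549, |d|² = 625.
distance² = |AP|² − (AP·d)²/|d|² = 7549 − 3515625/625 = 1924, so the distance is 2√481.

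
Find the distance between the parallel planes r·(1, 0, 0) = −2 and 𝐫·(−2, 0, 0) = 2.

Divide the second equation by -2 to match normals: x = -1.
Both planes have normal n = (1, 0, 0), |n| = 1. Any point on the first plane is at distance |(-1) − (-2)|/|n| = 1/1 = 1 from the second.

1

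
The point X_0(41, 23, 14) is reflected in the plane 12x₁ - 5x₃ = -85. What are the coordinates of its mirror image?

n = (12, 0, -5), |n|² = 169, n·X_0 − (-85) = 507, so t = 507/169 = 3.
Foot F = X_0 − 3·n = (5, 23, 29); the reflection is 2F − X_0 = (-31, 23, 44).

(-31, 23, 44)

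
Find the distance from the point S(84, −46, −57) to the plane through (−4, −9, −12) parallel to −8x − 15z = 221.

29/17

Parallel planes share the normal n = (−8, 0, −15); since (−4, −9, −12) lies on the plane, its equation is −8x − 15z = 212.
n = (−8, 0, −15); n·P − 212 = -29; |n| = 17; distance = 29/17.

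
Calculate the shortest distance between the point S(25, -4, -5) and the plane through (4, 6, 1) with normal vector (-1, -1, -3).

The plane has equation n·(r − (4, 6, 1)) = 0, i.e. n·r = -13.
d = |(-1)·25 + (-1)·(-4) + (-3)·(-5) − (-13)| / √(1 + 1 + 9) = |7| / √11 = 7√11/11.

7/√11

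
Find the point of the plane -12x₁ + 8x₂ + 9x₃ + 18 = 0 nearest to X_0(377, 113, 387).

(6325/17, 1977/17, 6642/17)

n = (-12, 8, 9), |n|² = 289, and n·X_0 − (-18) = -119.
t = -119/289 = -7/17, so the foot is X_0 − t·n = (377, 113, 387) − (-7/17)·(-12, 8, 9) = (6325/17, 1977/17, 6642/17).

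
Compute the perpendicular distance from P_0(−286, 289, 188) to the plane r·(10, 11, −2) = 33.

Normal vector n = (10, 11, −2), and n·(−286, 289, 188) − 33 = −90.
|n| = √(100 + 121 + 4) = 15, so the distance is |-90|/15 = 6.

6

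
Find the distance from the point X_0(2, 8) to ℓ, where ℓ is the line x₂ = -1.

d = |0·2 + 1·8 − (-1)| / √(0 + 1) = |9|/1 = 9.

9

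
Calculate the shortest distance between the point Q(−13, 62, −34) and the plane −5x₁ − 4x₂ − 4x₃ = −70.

23/√57

Normal vector n = (−5, −4, −4), and n·(−13, 62, −34) − (−70) = 23.
|n| = √(25 + 16 + 16) = √57, so the distance is |23|/√57 = 23√57/57.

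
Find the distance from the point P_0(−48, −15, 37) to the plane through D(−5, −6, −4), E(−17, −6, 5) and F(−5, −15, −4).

7

DE = (−12, 0, 9) and DF = (0, −9, 0), so a normal is n = DE × DF = (81, 0, 108).
d = |81·(-48) + 108·37 − (-837)| / √(6561 + 0 + 11664) = |945| / 135 = 7.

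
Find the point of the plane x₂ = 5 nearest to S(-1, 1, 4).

n = (0, 1, 0), |n|² = 1, and n·S − 5 = -4.
t = -4/1 = -4, so the foot is S − t·n = (-1, 1, 4) − (-4)·(0, 1, 0) = (-1, 5, 4).

(-1, 5, 4)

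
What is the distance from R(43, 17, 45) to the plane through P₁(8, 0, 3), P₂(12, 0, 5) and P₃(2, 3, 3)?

5

P₁P₂ = (4, 0, 2) and P₁P₃ = (-6, 3, 0), so a normal is n = P₁P₂ × P₁P₃ = (-6, -12, 12).
Then n·(43, 17, 45) - (-12) = 90.
|n| = √(36 + 144 + 144) = 18, so the distance is |90|/18 = 5.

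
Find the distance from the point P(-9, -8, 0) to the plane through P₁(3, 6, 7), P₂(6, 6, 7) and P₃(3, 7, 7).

7

P₁P₂ = (3, 0, 0) and P₁P₃ = (0, 1, 0), so a normal is n = P₁P₂ × P₁P₃ = (0, 0, 3).
d = |3·0 − 21| / √(0 + 0 + 9) = |-21| / 3 = 7.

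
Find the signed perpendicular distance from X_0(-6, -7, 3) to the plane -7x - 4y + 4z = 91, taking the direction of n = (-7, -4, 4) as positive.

-1

n·X_0 − 91 = -9.
|n| = 9, so the signed distance is -9/9 = -1.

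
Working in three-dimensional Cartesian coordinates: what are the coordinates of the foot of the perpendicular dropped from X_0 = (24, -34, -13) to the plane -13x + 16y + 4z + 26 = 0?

The perpendicular from X_0 has direction n = (-13, 16, 4): r = (24, -34, -13) + μ(-13, 16, 4).
Substitute into the plane: n·(X_0 + μn) = -26 gives -908 + 441μ = -26, so μ = 2.
Foot = (24, -34, -13) + 2·(-13, 16, 4) = (-2, -2, -5).

(-2, -2, -5)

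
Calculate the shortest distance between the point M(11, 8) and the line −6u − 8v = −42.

d = |(-6)·11 + (-8)·8 − (-42)| / √(36 + 64) = |-88|/10 = 44/5.

44/5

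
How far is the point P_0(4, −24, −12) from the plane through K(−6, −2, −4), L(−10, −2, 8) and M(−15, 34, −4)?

KL = (−4, 0, 12) and KM = (−9, 36, 0), so a normal is n = KL × KM = (−432, −108, −144).
Then n·(4, −24, −12) − 3384 = −792.
|n| = √(186624 + 11664 + 20736) = 468, so the distance is |-792|/468 = 22/13.

22/13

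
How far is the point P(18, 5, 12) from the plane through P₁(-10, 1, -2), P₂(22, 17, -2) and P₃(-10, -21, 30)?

2/7

P₁P₂ = (32, 16, 0) and P₁P₃ = (0, -22, 32), so a normal is n = P₁P₂ × P₁P₃ = (512, -1024, -704).
d = |512·18 + (-1024)·5 + (-704)·12 − (-4736)| / √(262144 + 1048576 + 495616) = |384| / 1344 = 2/7.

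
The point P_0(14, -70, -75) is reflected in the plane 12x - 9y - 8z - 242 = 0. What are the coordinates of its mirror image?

(-82, 2, -11)

n = (12, -9, -8), |n|² = 289, n·P_0 − 242 = 1156, so t = 1156/289 = 4.
Foot F = P_0 − 4·n = (-34, -34, -43); the reflection is 2F − P_0 = (-82, 2, -11).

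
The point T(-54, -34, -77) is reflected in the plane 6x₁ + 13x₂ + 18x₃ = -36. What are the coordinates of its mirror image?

n = (6, 13, 18), |n|² = 529, n·T − (-36) = -2116, so t = -2116/529 = -4.
Foot F = T − (-4)·n = (-30, 18, -5); the reflection is 2F − T = (-6, 70, 67).

(-6, 70, 67)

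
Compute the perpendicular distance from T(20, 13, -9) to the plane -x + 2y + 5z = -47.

4√30/15

Normal vector n = (-1, 2, 5), and n·(20, 13, -9) - (-47) = 8.
|n| = √(1 + 4 + 25) = √30, so the distance is |8|/√30 = 8/√30.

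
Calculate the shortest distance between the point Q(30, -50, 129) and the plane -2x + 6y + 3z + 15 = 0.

d = |(-2)·30 + 6·(-50) + 3·129 − (-15)| / √(4 + 36 + 9) = |42| / 7 = 6.

6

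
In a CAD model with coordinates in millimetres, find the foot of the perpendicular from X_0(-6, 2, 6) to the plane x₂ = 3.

(-6, 3, 6)

The perpendicular from X_0 has direction n = (0, 1, 0): r = (-6, 2, 6) + λ(0, 1, 0).
Substitute into the plane: n·(X_0 + λn) = 3 gives 2 + 1λ = 3, so λ = 1.
Foot = (-6, 2, 6) + 1·(0, 1, 0) = (-6, 3, 6).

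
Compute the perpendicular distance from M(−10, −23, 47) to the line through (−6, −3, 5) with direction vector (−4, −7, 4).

2√221

Direction vector d = (−4, −7, 4).
AP = (−4, −20, 42), and AP × d = (214, −152, −52).
|AP × d|² = 71604 and |d|² = 81, so the distance is √(71604/81) = √884 = 2√221.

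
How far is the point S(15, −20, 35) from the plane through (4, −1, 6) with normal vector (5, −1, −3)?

The plane has equation n·(r − (4, −1, 6)) = 0, i.e. n·r = 3.
d = |5·15 + (-1)·(-20) + (-3)·35 − 3| / √(25 + 1 + 9) = |-13| / √35 = 13√35/35.

13/√35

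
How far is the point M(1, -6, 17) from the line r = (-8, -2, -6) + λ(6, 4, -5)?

Direction vector d = (6, 4, -5).
AP = (9, -4, 23), and AP × d = (-72, 183, 60).
|AP × d|² = 42273 and |d|² = 77, so the distance is √(42273/77) = √549 = 3√61.

3√61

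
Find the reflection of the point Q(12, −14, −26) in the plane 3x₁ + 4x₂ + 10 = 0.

With n = (3, 4, 0), the signed offset is (n·Q − (-10))/|n|² = -10/25 = -2/5.
Q' = Q − 2t·n = (12, −14, −26) − (-4/5)·(3, 4, 0) = (72/5, −54/5, −26).

(72/5, -54/5, -26)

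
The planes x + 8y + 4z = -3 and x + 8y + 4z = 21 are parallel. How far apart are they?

With common normal n = (1, 8, 4) (|n| = 9), the distance is |(-3) − 21|/|n| = 24/9 = 8/3.

8/3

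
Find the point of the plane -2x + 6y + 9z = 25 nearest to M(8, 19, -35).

(4, 31, -17)

The perpendicular from M has direction n = (-2, 6, 9): r = (8, 19, -35) + λ(-2, 6, 9).
Substitute into the plane: n·(M + λn) = 25 gives -217 + 121λ = 25, so λ = 2.
Foot = (8, 19, -35) + 2·(-2, 6, 9) = (4, 31, -17).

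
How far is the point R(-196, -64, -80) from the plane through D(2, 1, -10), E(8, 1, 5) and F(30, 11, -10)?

DE = (6, 0, 15) and DF = (28, 10, 0), so a normal is n = DE × DF = (-150, 420, 60).
n = (-150, 420, 60); n·P − (-480) = -1800; |n| = 450; distance = 1800/450 = 4.

4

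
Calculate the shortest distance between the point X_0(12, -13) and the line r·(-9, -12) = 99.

17/5

d = |(-9)·12 + (-12)·(-13) − 99| / √(81 + 144) = |-51|/15 = 17/5.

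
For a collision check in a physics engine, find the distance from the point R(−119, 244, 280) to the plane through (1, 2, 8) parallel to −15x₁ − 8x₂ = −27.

8

Parallel planes share the normal n = (−15, −8, 0); since (1, 2, 8) lies on the plane, its equation is −15x₁ − 8x₂ = -31.
Then n·(−119, 244, 280) − (−31) = −136.
|n| = √(225 + 64 + 0) = 17, so the distance is |-136|/17 = 8.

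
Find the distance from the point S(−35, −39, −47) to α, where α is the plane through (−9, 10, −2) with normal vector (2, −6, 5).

The plane has equation n·(r − (−9, 10, −2)) = 0, i.e. n·r = -88.
Then n·(−35, −39, −47) − (−88) = 17.
|n| = √(4 + 36 + 25) = √65, so the distance is |17|/√65 = 17/√65.

17√65/65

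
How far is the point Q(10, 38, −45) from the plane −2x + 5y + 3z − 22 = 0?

n = (−2, 5, 3); n·P − 22 = 13; |n| = √38; distance = 13/√38.

13/√38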